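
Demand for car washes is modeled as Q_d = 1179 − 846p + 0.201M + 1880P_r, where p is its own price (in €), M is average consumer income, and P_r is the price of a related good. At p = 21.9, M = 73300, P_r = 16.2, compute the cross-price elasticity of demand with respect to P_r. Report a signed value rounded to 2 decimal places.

1.09

At the given values, Q_d = 1179 − 846(21.9) + 0.201(73300) + 1880(16.2) = 27840.9.
∂Q_d/∂P_r = 1880.
E = (1880) × (16.2/27840.9) = 1.0939…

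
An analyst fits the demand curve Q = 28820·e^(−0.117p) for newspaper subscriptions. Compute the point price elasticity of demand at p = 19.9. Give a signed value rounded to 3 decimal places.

dQ/dp = −0.117·Q = -328.634. At p = 19.9, Q = 2808.83.
Ed = (dQ/dp)·(p/Q) = (-328.634) × (19.9/2808.83) = -2.3283

-2.328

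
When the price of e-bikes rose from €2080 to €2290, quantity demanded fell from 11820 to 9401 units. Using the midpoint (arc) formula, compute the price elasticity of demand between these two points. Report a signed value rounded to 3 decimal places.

-2.372

%ΔQ = (9401 − 11820) / [(11820 + 9401)/2] = -2419/10610.5 = -0.227981…
%ΔP = (2290 − 2080) / [(2080 + 2290)/2] = 210/2185 = 0.096109…
Arc Ed = %ΔQ / %ΔP = (-2419/10610.5) / (210/2185) = -2.37209…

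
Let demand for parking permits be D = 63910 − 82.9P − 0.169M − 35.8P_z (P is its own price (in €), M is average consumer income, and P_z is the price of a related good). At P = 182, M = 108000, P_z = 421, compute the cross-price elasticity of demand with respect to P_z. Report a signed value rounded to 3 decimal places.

At the given values, D = 63910 − 82.9(182) − 0.169(108000) − 35.8(421) = 15498.4.
∂D/∂P_z = -35.8.
E = (-35.8) × (421/15498.4) = -0.97247…

-0.972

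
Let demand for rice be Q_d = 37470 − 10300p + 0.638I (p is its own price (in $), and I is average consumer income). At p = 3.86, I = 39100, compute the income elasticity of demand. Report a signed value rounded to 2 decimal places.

1.10

At the given values, Q_d = 37470 − 10300(3.86) + 0.638(39100) = 22657.8.
∂Q_d/∂I = 0.638.
E = (0.638) × (39100/22657.8) = 1.1009…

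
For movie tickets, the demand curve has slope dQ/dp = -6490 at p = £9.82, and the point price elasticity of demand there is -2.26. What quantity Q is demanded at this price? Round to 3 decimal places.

28199.912

Ed = (dQ/dp)·(p/Q) ⇒ Q = (dQ/dp)·p/Ed = (-6490)·9.82/(-2.26) = 28199.91150…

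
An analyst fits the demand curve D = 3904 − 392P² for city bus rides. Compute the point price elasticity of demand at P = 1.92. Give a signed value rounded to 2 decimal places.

dD/dP = −2·392·P = -1505.28. At P = 1.92, D = 2458.9312.
Ed = (dD/dP)·(P/D) = (-1505.28) × (1.92/2458.9312) = -1.1753…

-1.18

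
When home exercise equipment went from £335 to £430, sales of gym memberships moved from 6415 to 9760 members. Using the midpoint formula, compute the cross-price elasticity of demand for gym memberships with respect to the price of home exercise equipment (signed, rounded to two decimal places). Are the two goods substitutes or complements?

%ΔQ_{gym memberships} = (9760 − 6415)/avg = 3345/8087.5 = 0.413601…
%ΔP_{home exercise equipment} = (430 − 335)/avg = 95/382.5 = 0.248366…
E_cross = (3345/8087.5) / (95/382.5) = 1.6652…
E_cross > 0 ⇒ the goods are substitutes.

1.67; substitutes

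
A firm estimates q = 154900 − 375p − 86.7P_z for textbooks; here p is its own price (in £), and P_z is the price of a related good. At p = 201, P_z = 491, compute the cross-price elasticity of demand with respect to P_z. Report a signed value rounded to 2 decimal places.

-1.15

At the given values, q = 154900 − 375(201) − 86.7(491) = 36955.3.
∂q/∂P_z = -86.7.
E = (-86.7) × (491/36955.3) = -1.1519…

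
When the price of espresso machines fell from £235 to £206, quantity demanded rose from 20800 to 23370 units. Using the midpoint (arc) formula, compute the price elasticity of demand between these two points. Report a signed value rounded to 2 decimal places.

-0.88

%ΔQ = (23370 − 20800) / [(20800 + 23370)/2] = 2570/22085 = 0.116368…
%ΔP = (206 − 235) / [(235 + 206)/2] = -29/220.5 = -0.131519…
Arc Ed = %ΔQ / %ΔP = (2570/22085) / (-29/220.5) = -0.8848…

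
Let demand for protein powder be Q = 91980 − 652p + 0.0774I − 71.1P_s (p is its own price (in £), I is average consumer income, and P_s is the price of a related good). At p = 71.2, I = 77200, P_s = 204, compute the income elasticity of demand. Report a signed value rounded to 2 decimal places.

At the given values, Q = 91980 − 652(71.2) + 0.0774(77200) − 71.1(204) = 37028.48.
∂Q/∂I = 0.0774.
E = (0.0774) × (77200/37028.48) = 0.1613…

0.16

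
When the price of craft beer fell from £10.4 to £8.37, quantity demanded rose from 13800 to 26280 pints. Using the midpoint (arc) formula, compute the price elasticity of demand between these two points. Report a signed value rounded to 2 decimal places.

%ΔQ = (26280 − 13800) / [(13800 + 26280)/2] = 12480/20040 = 0.622754…
%ΔP = (8.37 − 10.4) / [(10.4 + 8.37)/2] = -2.03/9.385 = -0.216302…
Arc Ed = %ΔQ / %ΔP = (12480/20040) / (-2.03/9.385) = -2.8790…

-2.88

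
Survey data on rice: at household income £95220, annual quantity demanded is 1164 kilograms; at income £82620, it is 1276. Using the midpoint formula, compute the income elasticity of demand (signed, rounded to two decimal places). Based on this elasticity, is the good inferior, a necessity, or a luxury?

-0.65; inferior

%ΔQ = (1276 − 1164)/[( 1164 + 1276)/2] = 112/1220 = 0.091803…
%ΔIncome = (82620 − 95220)/[( 95220 + 82620)/2] = -12600/88920 = -0.141700…
E_income = (112/1220) / (-12600/88920) = -0.6478…
E_income < 0 ⇒ inferior good.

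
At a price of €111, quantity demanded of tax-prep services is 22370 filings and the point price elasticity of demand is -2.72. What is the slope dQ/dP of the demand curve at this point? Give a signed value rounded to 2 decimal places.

-548.17

Ed = (dQ/dP)·(P/Q) ⇒ dQ/dP = Ed·Q/P = (-2.72)·22370/111 = -548.1657…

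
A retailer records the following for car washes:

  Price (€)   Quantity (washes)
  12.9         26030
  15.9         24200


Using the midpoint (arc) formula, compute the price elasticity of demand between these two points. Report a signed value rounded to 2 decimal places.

%ΔQ = (24200 − 26030) / [(26030 + 24200)/2] = -1830/25115 = -0.072864…
%ΔP = (15.9 − 12.9) / [(12.9 + 15.9)/2] = 3/14.4 = 0.208333…
Arc Ed = %ΔQ / %ΔP = (-1830/25115) / (3/14.4) = -0.3497…

-0.35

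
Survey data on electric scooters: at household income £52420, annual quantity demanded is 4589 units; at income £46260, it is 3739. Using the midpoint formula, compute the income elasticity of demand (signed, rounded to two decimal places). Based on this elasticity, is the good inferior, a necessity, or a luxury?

1.64; luxury

%ΔQ = (3739 − 4589)/[( 4589 + 3739)/2] = -850/4164 = -0.204130…
%ΔIncome = (46260 − 52420)/[( 52420 + 46260)/2] = -6160/49340 = -0.124847…
E_income = (-850/4164) / (-6160/49340) = 1.6350…
E_income > 1 ⇒ normal good, luxury.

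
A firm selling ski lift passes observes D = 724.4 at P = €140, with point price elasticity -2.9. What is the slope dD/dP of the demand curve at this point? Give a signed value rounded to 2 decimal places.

-15.01

Ed = (dD/dP)·(P/D) ⇒ dD/dP = Ed·D/P = (-2.9)·724.4/140 = -15.0054…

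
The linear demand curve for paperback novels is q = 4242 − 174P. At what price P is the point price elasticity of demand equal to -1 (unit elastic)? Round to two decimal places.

Ed = −174P/(4242 − 174P). Set this equal to -1:
174P = 1·(4242 − 174P) ⇒ 174P(1 + 1) = 1·4242
P = 1·4242 / (174·2) = 12.1896…

12.19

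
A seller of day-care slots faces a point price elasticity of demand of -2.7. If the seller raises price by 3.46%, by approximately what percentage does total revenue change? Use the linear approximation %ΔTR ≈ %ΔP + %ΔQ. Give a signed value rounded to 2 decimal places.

%ΔQ ≈ Ed × %ΔP = (-2.7) × (+3.46%) = -9.3420%
%ΔTR ≈ %ΔP + %ΔQ = (+3.46%) + (-9.3420%) = -5.8820%

-5.88%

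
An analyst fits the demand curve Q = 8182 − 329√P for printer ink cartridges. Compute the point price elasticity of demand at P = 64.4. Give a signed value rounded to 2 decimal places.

dQ/dP = −329/(2√P) = -20.4985. At P = 64.4, Q = 5541.79.
Ed = (dQ/dP)·(P/Q) = (-20.4985) × (64.4/5541.79) = -0.2382…

-0.24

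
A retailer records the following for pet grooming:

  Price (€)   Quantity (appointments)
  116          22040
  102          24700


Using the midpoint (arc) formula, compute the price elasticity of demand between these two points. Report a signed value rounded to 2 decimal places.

%ΔQ = (24700 − 22040) / [(22040 + 24700)/2] = 2660/23370 = 0.113821…
%ΔP = (102 − 116) / [(116 + 102)/2] = -14/109 = -0.128440…
Arc Ed = %ΔQ / %ΔP = (2660/23370) / (-14/109) = -0.8861…

-0.89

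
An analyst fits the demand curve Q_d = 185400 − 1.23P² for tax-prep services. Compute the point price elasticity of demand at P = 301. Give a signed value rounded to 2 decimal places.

dQ_d/dP = −2·1.23·P = -740.46. At P = 301, Q_d = 73960.77.
Ed = (dQ_d/dP)·(P/Q_d) = (-740.46) × (301/73960.77) = -3.0134…

-3.01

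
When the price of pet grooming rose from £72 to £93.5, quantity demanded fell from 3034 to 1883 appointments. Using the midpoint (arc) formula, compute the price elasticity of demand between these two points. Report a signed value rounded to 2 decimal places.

-1.80

%ΔQ = (1883 − 3034) / [(3034 + 1883)/2] = -1151/2458.5 = -0.468171…
%ΔP = (93.5 − 72) / [(72 + 93.5)/2] = 21.5/82.75 = 0.259818…
Arc Ed = %ΔQ / %ΔP = (-1151/2458.5) / (21.5/82.75) = -1.8019…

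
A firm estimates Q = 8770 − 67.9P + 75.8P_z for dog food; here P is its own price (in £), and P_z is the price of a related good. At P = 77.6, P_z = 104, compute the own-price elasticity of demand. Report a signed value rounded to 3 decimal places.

At the given values, Q = 8770 − 67.9(77.6) + 75.8(104) = 11384.16.
∂Q/∂P = −67.9.
E = (-67.9) × (77.6/11384.16) = -0.46283…

-0.463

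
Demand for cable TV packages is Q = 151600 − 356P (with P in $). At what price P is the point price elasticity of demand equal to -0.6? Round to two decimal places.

Ed = −356P/(151600 − 356P). Set this equal to -0.6:
356P = 0.6·(151600 − 356P) ⇒ 356P(1 + 0.6) = 0.6·151600
P = 0.6·151600 / (356·1.6) = 159.6910…

159.69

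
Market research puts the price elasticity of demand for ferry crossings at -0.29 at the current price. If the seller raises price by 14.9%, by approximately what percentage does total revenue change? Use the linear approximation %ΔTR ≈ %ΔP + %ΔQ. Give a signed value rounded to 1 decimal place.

+10.6%

%ΔQ ≈ Ed × %ΔP = (-0.29) × (+14.9%) = -4.3210%
%ΔTR ≈ %ΔP + %ΔQ = (+14.9%) + (-4.3210%) = +10.5790%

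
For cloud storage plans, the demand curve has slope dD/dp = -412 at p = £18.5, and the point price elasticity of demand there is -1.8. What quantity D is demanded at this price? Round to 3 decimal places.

Ed = (dD/dp)·(p/D) ⇒ D = (dD/dp)·p/Ed = (-412)·18.5/(-1.8) = 4234.44444…

4234.444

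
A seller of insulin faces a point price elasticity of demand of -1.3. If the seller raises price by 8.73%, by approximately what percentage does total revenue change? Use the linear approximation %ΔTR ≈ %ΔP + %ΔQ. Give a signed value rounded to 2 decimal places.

-2.62%

%ΔQ ≈ Ed × %ΔP = (-1.3) × (+8.73%) = -11.3490%
%ΔTR ≈ %ΔP + %ΔQ = (+8.73%) + (-11.3490%) = -2.6190%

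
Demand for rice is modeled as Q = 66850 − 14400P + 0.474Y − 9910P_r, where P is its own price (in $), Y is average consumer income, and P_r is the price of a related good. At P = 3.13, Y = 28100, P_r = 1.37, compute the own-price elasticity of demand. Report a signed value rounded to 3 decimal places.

-2.094

At the given values, Q = 66850 − 14400(3.13) + 0.474(28100) − 9910(1.37) = 21520.7.
∂Q/∂P = −14400.
E = (-14400) × (3.13/21520.7) = -2.09435…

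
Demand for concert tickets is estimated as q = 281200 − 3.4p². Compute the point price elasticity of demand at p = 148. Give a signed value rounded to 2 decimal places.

-0.72

dq/dp = −2·3.4·p = -1006.4. At p = 148, q = 206726.4.
Ed = (dq/dp)·(p/q) = (-1006.4) × (148/206726.4) = -0.7205…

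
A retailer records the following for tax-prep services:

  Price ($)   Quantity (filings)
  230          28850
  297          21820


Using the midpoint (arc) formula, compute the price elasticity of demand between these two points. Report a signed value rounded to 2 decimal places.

-1.09

%ΔQ = (21820 − 28850) / [(28850 + 21820)/2] = -7030/25335 = -0.277481…
%ΔP = (297 − 230) / [(230 + 297)/2] = 67/263.5 = 0.254269…
Arc Ed = %ΔQ / %ΔP = (-7030/25335) / (67/263.5) = -1.0912…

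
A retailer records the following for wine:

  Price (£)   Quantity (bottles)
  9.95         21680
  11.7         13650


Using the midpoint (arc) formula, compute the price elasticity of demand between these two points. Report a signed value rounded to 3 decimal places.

-2.812

%ΔQ = (13650 − 21680) / [(21680 + 13650)/2] = -8030/17665 = -0.454571…
%ΔP = (11.7 − 9.95) / [(9.95 + 11.7)/2] = 1.75/10.825 = 0.161662…
Arc Ed = %ΔQ / %ΔP = (-8030/17665) / (1.75/10.825) = -2.81184…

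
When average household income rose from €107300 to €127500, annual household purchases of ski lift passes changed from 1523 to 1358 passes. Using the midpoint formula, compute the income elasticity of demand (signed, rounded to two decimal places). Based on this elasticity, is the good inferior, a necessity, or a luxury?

%ΔQ = (1358 − 1523)/[( 1523 + 1358)/2] = -165/1440.5 = -0.114543…
%ΔIncome = (127500 − 107300)/[( 107300 + 127500)/2] = 20200/117400 = 0.172061…
E_income = (-165/1440.5) / (20200/117400) = -0.6657…
E_income < 0 ⇒ inferior good.

-0.67; inferior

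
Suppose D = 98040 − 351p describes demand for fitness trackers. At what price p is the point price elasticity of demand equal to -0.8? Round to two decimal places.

Ed = −351p/(98040 − 351p). Set this equal to -0.8:
351p = 0.8·(98040 − 351p) ⇒ 351p(1 + 0.8) = 0.8·98040
p = 0.8·98040 / (351·1.8) = 124.1405…

124.14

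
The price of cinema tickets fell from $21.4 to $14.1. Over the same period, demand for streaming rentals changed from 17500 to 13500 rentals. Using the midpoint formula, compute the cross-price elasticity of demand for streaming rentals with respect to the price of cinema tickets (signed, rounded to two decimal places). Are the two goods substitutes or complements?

%ΔQ_{streaming rentals} = (13500 − 17500)/avg = -4000/15500 = -0.258064…
%ΔP_{cinema tickets} = (14.1 − 21.4)/avg = -7.3/17.75 = -0.411267…
E_cross = (-4000/15500) / (-7.3/17.75) = 0.6274…
E_cross > 0 ⇒ the goods are substitutes.

0.63; substitutes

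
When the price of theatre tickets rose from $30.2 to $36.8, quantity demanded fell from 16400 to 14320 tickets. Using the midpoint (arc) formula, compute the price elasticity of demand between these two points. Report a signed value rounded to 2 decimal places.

-0.69

%ΔQ = (14320 − 16400) / [(16400 + 14320)/2] = -2080/15360 = -0.135416…
%ΔP = (36.8 − 30.2) / [(30.2 + 36.8)/2] = 6.6/33.5 = 0.197014…
Arc Ed = %ΔQ / %ΔP = (-2080/15360) / (6.6/33.5) = -0.6873…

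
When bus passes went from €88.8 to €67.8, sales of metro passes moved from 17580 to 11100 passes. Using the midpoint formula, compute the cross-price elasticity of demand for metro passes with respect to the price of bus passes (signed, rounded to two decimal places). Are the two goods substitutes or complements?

1.68; substitutes

%ΔQ_{metro passes} = (11100 − 17580)/avg = -6480/14340 = -0.451882…
%ΔP_{bus passes} = (67.8 − 88.8)/avg = -21/78.3 = -0.268199…
E_cross = (-6480/14340) / (-21/78.3) = 1.6848…
E_cross > 0 ⇒ the goods are substitutes.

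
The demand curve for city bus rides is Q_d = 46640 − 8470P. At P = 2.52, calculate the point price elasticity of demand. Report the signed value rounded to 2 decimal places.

-0.84

dQ_d/dP = −8470. At P = 2.52, Q_d = 46640 − 8470(2.52) = 25295.6.
Ed = (dQ_d/dP)·(P/Q_d) = −8470 × (2.52/25295.6) = -0.8437…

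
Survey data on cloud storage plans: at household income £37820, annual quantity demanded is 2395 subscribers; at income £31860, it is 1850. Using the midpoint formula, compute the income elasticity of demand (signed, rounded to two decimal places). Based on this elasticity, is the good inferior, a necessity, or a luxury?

1.50; luxury

%ΔQ = (1850 − 2395)/[( 2395 + 1850)/2] = -545/2122.5 = -0.256772…
%ΔIncome = (31860 − 37820)/[( 37820 + 31860)/2] = -5960/34840 = -0.171067…
E_income = (-545/2122.5) / (-5960/34840) = 1.5009…
E_income > 1 ⇒ normal good, luxury.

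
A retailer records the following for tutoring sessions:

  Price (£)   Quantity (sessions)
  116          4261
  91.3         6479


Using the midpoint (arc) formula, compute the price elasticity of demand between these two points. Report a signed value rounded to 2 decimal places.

-1.73

%ΔQ = (6479 − 4261) / [(4261 + 6479)/2] = 2218/5370 = 0.413035…
%ΔP = (91.3 − 116) / [(116 + 91.3)/2] = -24.7/103.65 = -0.238301…
Arc Ed = %ΔQ / %ΔP = (2218/5370) / (-24.7/103.65) = -1.7332…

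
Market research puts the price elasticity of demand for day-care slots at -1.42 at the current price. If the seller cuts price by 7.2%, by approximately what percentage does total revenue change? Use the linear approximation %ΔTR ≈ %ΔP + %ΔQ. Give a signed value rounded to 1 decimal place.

+3.0%

%ΔQ ≈ Ed × %ΔP = (-1.42) × (-7.2%) = +10.2240%
%ΔTR ≈ %ΔP + %ΔQ = (-7.2%) + (+10.2240%) = +3.0240%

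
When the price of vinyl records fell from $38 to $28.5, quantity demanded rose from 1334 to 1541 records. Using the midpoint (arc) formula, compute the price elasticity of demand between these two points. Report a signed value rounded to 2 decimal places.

-0.50

%ΔQ = (1541 − 1334) / [(1334 + 1541)/2] = 207/1437.5 = 0.144
%ΔP = (28.5 − 38) / [(38 + 28.5)/2] = -9.5/33.25 = -0.285714…
Arc Ed = %ΔQ / %ΔP = (207/1437.5) / (-9.5/33.25) = -0.504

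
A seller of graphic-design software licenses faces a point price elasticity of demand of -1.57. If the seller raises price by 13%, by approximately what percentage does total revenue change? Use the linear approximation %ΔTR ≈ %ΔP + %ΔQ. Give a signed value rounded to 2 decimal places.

%ΔQ ≈ Ed × %ΔP = (-1.57) × (+13%) = -20.4100%
%ΔTR ≈ %ΔP + %ΔQ = (+13%) + (-20.4100%) = -7.4100%

-7.41%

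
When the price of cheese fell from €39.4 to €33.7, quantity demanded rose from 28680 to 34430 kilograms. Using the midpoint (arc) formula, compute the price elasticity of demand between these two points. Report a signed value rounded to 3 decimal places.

-1.168

%ΔQ = (34430 − 28680) / [(28680 + 34430)/2] = 5750/31555 = 0.182221…
%ΔP = (33.7 − 39.4) / [(39.4 + 33.7)/2] = -5.7/36.55 = -0.155950…
Arc Ed = %ΔQ / %ΔP = (5750/31555) / (-5.7/36.55) = -1.16845…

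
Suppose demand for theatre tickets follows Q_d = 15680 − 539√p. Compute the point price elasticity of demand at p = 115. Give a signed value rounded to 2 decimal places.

dQ_d/dp = −539/(2√p) = -25.131. At p = 115, Q_d = 9899.87.
Ed = (dQ_d/dp)·(p/Q_d) = (-25.131) × (115/9899.87) = -0.2919…

-0.29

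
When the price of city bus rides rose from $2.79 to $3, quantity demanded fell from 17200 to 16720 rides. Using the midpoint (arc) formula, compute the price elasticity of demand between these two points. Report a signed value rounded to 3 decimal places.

%ΔQ = (16720 − 17200) / [(17200 + 16720)/2] = -480/16960 = -0.028301…
%ΔP = (3 − 2.79) / [(2.79 + 3)/2] = 0.21/2.895 = 0.072538…
Arc Ed = %ΔQ / %ΔP = (-480/16960) / (0.21/2.895) = -0.39016…

-0.390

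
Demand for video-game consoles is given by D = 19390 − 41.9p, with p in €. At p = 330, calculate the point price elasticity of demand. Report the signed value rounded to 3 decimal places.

dD/dp = −41.9. At p = 330, D = 19390 − 41.9(330) = 5563.
Ed = (dD/dp)·(p/D) = −41.9 × (330/5563) = -2.48552…

-2.486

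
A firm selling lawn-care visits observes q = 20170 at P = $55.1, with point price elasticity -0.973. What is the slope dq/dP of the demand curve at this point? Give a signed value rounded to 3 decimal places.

-356.178

Ed = (dq/dP)·(P/q) ⇒ dq/dP = Ed·q/P = (-0.973)·20170/55.1 = -356.17803…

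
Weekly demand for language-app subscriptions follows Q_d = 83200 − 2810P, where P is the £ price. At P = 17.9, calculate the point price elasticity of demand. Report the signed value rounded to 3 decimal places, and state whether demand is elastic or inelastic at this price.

dQ_d/dP = −2810. At P = 17.9, Q_d = 83200 − 2810(17.9) = 32901.
Ed = (dQ_d/dP)·(P/Q_d) = −2810 × (17.9/32901) = -1.52879…
|Ed| = 1.529 > 1, so demand is elastic.

-1.529; elastic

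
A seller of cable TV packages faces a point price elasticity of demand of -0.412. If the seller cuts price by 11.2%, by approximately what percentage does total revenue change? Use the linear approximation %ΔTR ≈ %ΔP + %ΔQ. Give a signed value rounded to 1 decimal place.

%ΔQ ≈ Ed × %ΔP = (-0.412) × (-11.2%) = +4.6144%
%ΔTR ≈ %ΔP + %ΔQ = (-11.2%) + (+4.6144%) = -6.5856%

-6.6%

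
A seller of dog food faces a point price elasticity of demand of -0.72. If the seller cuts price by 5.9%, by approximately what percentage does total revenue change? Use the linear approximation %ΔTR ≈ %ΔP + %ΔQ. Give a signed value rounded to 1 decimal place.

-1.7%

%ΔQ ≈ Ed × %ΔP = (-0.72) × (-5.9%) = +4.2480%
%ΔTR ≈ %ΔP + %ΔQ = (-5.9%) + (+4.2480%) = -1.6520%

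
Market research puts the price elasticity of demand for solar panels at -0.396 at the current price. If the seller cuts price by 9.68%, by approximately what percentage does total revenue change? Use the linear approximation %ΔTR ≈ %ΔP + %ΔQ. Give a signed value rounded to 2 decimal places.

-5.85%

%ΔQ ≈ Ed × %ΔP = (-0.396) × (-9.68%) = +3.8333%
%ΔTR ≈ %ΔP + %ΔQ = (-9.68%) + (+3.8333%) = -5.8467%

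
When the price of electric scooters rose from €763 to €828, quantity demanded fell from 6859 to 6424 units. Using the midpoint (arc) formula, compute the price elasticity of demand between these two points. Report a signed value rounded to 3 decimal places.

-0.802

%ΔQ = (6424 − 6859) / [(6859 + 6424)/2] = -435/6641.5 = -0.065497…
%ΔP = (828 − 763) / [(763 + 828)/2] = 65/795.5 = 0.081709…
Arc Ed = %ΔQ / %ΔP = (-435/6641.5) / (65/795.5) = -0.80158…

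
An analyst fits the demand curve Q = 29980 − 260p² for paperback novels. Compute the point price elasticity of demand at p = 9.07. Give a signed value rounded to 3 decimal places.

dQ/dp = −2·260·p = -4716.4. At p = 9.07, Q = 8591.126.
Ed = (dQ/dp)·(p/Q) = (-4716.4) × (9.07/8591.126) = -4.97929…

-4.979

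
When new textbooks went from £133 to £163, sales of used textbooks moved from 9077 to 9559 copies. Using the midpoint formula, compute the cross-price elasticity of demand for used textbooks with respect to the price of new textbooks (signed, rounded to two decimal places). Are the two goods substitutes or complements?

0.26; substitutes

%ΔQ_{used textbooks} = (9559 − 9077)/avg = 482/9318 = 0.051727…
%ΔP_{new textbooks} = (163 − 133)/avg = 30/148 = 0.202702…
E_cross = (482/9318) / (30/148) = 0.2551…
E_cross > 0 ⇒ the goods are substitutes.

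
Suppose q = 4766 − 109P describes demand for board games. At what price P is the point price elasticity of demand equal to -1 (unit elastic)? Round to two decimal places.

21.86

Ed = −109P/(4766 − 109P). Set this equal to -1:
109P = 1·(4766 − 109P) ⇒ 109P(1 + 1) = 1·4766
P = 1·4766 / (109·2) = 21.8623…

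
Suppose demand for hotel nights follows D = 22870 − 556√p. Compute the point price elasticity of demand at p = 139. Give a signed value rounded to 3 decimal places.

-0.201

dD/dp = −556/(2√p) = -23.5797. At p = 139, D = 16314.9.
Ed = (dD/dp)·(p/D) = (-23.5797) × (139/16314.9) = -0.20089…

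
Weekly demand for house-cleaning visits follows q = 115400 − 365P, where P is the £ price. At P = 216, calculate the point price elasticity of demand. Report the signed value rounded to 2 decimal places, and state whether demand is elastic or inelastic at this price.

dq/dP = −365. At P = 216, q = 115400 − 365(216) = 36560.
Ed = (dq/dP)·(P/q) = −365 × (216/36560) = -2.1564…
|Ed| = 2.16 > 1, so demand is elastic.

-2.16; elastic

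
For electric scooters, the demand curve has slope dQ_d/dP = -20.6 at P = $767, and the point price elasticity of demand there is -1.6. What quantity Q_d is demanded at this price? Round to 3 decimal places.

9875.125

Ed = (dQ_d/dP)·(P/Q_d) ⇒ Q_d = (dQ_d/dP)·P/Ed = (-20.6)·767/(-1.6) = 9875.125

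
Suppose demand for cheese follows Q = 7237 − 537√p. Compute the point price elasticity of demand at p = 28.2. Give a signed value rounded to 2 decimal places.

-0.33

dQ/dp = −537/(2√p) = -50.5615. At p = 28.2, Q = 4385.33.
Ed = (dQ/dp)·(p/Q) = (-50.5615) × (28.2/4385.33) = -0.3251…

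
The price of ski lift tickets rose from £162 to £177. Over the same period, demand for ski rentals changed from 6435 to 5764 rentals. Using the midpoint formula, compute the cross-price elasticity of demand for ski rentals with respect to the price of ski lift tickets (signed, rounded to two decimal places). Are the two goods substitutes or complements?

-1.24; complements

%ΔQ_{ski rentals} = (5764 − 6435)/avg = -671/6099.5 = -0.110009…
%ΔP_{ski lift tickets} = (177 − 162)/avg = 15/169.5 = 0.088495…
E_cross = (-671/6099.5) / (15/169.5) = -1.2431…
E_cross < 0 ⇒ the goods are complements.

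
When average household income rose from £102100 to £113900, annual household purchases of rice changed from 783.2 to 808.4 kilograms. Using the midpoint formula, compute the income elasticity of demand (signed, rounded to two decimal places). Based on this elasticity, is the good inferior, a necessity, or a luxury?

%ΔQ = (808.4 − 783.2)/[( 783.2 + 808.4)/2] = 25.2/795.8 = 0.031666…
%ΔIncome = (113900 − 102100)/[( 102100 + 113900)/2] = 11800/108000 = 0.109259…
E_income = (25.2/795.8) / (11800/108000) = 0.2898…
0 < E_income < 1 ⇒ normal good, necessity.

0.29; necessity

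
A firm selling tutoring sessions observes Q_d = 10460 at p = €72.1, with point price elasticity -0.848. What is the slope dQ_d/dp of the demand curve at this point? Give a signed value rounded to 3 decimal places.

Ed = (dQ_d/dp)·(p/Q_d) ⇒ dQ_d/dp = Ed·Q_d/p = (-0.848)·10460/72.1 = -123.02468…

-123.025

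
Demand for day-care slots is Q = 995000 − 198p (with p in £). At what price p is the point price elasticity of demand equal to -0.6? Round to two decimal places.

Ed = −198p/(995000 − 198p). Set this equal to -0.6:
198p = 0.6·(995000 − 198p) ⇒ 198p(1 + 0.6) = 0.6·995000
p = 0.6·995000 / (198·1.6) = 1884.4696…

1884.47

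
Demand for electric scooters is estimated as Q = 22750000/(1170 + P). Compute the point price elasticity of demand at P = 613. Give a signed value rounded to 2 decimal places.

dQ/dP = −22750000/(1170 + P)² = -7.15614. At P = 613, Q = 12759.4.
Ed = (dQ/dP)·(P/Q) = (-7.15614) × (613/12759.4) = -0.3438…

-0.34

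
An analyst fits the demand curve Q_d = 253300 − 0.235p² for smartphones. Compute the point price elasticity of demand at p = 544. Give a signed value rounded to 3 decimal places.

dQ_d/dp = −2·0.235·p = -255.68. At p = 544, Q_d = 183755.04.
Ed = (dQ_d/dp)·(p/Q_d) = (-255.68) × (544/183755.04) = -0.75693…

-0.757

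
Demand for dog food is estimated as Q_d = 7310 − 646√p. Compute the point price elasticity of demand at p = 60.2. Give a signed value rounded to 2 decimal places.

-1.09

dQ_d/dp = −646/(2√p) = -41.6298. At p = 60.2, Q_d = 2297.77.
Ed = (dQ_d/dp)·(p/Q_d) = (-41.6298) × (60.2/2297.77) = -1.0906…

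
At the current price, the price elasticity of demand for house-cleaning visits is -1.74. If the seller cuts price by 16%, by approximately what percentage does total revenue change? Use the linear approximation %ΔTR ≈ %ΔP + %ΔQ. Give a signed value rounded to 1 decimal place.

%ΔQ ≈ Ed × %ΔP = (-1.74) × (-16%) = +27.8400%
%ΔTR ≈ %ΔP + %ΔQ = (-16%) + (+27.8400%) = +11.8400%

+11.8%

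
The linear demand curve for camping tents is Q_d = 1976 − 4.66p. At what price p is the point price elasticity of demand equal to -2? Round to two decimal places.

282.69

Ed = −4.66p/(1976 − 4.66p). Set this equal to -2:
4.66p = 2·(1976 − 4.66p) ⇒ 4.66p(1 + 2) = 2·1976
p = 2·1976 / (4.66·3) = 282.6895…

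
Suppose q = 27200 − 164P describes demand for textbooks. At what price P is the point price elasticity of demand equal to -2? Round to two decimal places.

Ed = −164P/(27200 − 164P). Set this equal to -2:
164P = 2·(27200 − 164P) ⇒ 164P(1 + 2) = 2·27200
P = 2·27200 / (164·3) = 110.5691…

110.57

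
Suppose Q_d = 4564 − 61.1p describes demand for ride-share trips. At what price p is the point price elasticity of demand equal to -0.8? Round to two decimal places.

Ed = −61.1p/(4564 − 61.1p). Set this equal to -0.8:
61.1p = 0.8·(4564 − 61.1p) ⇒ 61.1p(1 + 0.8) = 0.8·4564
p = 0.8·4564 / (61.1·1.8) = 33.1987…

33.20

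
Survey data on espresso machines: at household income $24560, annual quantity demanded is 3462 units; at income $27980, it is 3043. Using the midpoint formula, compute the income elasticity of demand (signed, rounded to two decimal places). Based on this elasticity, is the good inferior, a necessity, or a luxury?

-0.99; inferior

%ΔQ = (3043 − 3462)/[( 3462 + 3043)/2] = -419/3252.5 = -0.128823…
%ΔIncome = (27980 − 24560)/[( 24560 + 27980)/2] = 3420/26270 = 0.130186…
E_income = (-419/3252.5) / (3420/26270) = -0.9895…
E_income < 0 ⇒ inferior good.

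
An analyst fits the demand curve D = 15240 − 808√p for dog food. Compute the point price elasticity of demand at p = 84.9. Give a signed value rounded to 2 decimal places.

-0.48

dD/dp = −808/(2√p) = -43.8458. At p = 84.9, D = 7794.99.
Ed = (dD/dp)·(p/D) = (-43.8458) × (84.9/7794.99) = -0.4775…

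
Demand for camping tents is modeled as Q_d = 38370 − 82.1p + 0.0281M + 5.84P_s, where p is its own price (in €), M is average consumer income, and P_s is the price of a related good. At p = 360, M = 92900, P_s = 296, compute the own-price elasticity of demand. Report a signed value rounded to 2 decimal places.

At the given values, Q_d = 38370 − 82.1(360) + 0.0281(92900) + 5.84(296) = 13153.13.
∂Q_d/∂p = −82.1.
E = (-82.1) × (360/13153.13) = -2.2470…

-2.25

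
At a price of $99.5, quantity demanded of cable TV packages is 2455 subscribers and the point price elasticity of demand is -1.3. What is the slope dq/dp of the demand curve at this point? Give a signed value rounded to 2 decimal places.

Ed = (dq/dp)·(p/q) ⇒ dq/dp = Ed·q/p = (-1.3)·2455/99.5 = -32.0753…

-32.08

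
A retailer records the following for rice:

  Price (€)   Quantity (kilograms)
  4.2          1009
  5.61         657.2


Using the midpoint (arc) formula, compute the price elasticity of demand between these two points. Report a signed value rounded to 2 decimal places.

-1.47

%ΔQ = (657.2 − 1009) / [(1009 + 657.2)/2] = -351.8/833.1 = -0.422278…
%ΔP = (5.61 − 4.2) / [(4.2 + 5.61)/2] = 1.41/4.905 = 0.287461…
Arc Ed = %ΔQ / %ΔP = (-351.8/833.1) / (1.41/4.905) = -1.4689…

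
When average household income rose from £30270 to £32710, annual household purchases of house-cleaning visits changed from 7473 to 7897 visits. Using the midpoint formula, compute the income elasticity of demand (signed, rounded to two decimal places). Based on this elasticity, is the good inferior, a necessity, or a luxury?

%ΔQ = (7897 − 7473)/[( 7473 + 7897)/2] = 424/7685 = 0.055172…
%ΔIncome = (32710 − 30270)/[( 30270 + 32710)/2] = 2440/31490 = 0.077484…
E_income = (424/7685) / (2440/31490) = 0.7120…
0 < E_income < 1 ⇒ normal good, necessity.

0.71; necessity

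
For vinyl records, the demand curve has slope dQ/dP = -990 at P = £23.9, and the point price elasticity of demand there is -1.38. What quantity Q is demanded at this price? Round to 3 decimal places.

17145.652

Ed = (dQ/dP)·(P/Q) ⇒ Q = (dQ/dP)·P/Ed = (-990)·23.9/(-1.38) = 17145.65217…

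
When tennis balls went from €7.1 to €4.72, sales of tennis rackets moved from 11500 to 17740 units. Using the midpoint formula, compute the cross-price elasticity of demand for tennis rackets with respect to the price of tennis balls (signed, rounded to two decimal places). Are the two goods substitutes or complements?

%ΔQ_{tennis rackets} = (17740 − 11500)/avg = 6240/14620 = 0.426812…
%ΔP_{tennis balls} = (4.72 − 7.1)/avg = -2.38/5.91 = -0.402707…
E_cross = (6240/14620) / (-2.38/5.91) = -1.0598…
E_cross < 0 ⇒ the goods are complements.

-1.06; complements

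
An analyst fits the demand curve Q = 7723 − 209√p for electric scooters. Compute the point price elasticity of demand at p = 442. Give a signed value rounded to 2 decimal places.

dQ/dp = −209/(2√p) = -4.97056. At p = 442, Q = 3329.03.
Ed = (dQ/dp)·(p/Q) = (-4.97056) × (442/3329.03) = -0.6599…

-0.66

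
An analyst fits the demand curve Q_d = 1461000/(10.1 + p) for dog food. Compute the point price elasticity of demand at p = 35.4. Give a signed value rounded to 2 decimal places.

dQ_d/dp = −1461000/(10.1 + p)² = -705.712. At p = 35.4, Q_d = 32109.9.
Ed = (dQ_d/dp)·(p/Q_d) = (-705.712) × (35.4/32109.9) = -0.7780…

-0.78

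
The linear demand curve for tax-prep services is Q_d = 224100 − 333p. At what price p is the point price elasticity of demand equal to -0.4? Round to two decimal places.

192.28

Ed = −333p/(224100 − 333p). Set this equal to -0.4:
333p = 0.4·(224100 − 333p) ⇒ 333p(1 + 0.4) = 0.4·224100
p = 0.4·224100 / (333·1.4) = 192.2779…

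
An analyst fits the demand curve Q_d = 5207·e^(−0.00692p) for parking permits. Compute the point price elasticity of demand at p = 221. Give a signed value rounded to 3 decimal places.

-1.529

dQ_d/dp = −0.00692·Q_d = -7.80762. At p = 221, Q_d = 1128.27.
Ed = (dQ_d/dp)·(p/Q_d) = (-7.80762) × (221/1128.27) = -1.52932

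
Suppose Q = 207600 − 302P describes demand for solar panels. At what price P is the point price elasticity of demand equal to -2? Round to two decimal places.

Ed = −302P/(207600 − 302P). Set this equal to -2:
302P = 2·(207600 − 302P) ⇒ 302P(1 + 2) = 2·207600
P = 2·207600 / (302·3) = 458.2781…

458.28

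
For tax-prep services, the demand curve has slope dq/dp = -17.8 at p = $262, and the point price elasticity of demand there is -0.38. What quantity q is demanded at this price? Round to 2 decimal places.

12272.63

Ed = (dq/dp)·(p/q) ⇒ q = (dq/dp)·p/Ed = (-17.8)·262/(-0.38) = 12272.6315…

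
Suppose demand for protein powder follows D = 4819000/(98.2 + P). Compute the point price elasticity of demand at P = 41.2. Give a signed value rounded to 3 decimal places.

-0.296

dD/dP = −4819000/(98.2 + P)² = -247.988. At P = 41.2, D = 34569.6.
Ed = (dD/dP)·(P/D) = (-247.988) × (41.2/34569.6) = -0.29555…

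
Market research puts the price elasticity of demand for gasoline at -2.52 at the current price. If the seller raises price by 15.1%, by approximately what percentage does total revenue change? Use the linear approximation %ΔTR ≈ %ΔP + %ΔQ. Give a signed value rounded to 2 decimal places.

-22.95%

%ΔQ ≈ Ed × %ΔP = (-2.52) × (+15.1%) = -38.0520%
%ΔTR ≈ %ΔP + %ΔQ = (+15.1%) + (-38.0520%) = -22.9520%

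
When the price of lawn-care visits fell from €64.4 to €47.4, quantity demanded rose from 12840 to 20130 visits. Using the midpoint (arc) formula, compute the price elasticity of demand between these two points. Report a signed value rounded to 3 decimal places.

%ΔQ = (20130 − 12840) / [(12840 + 20130)/2] = 7290/16485 = 0.442220…
%ΔP = (47.4 − 64.4) / [(64.4 + 47.4)/2] = -17/55.9 = -0.304114…
Arc Ed = %ΔQ / %ΔP = (7290/16485) / (-17/55.9) = -1.45412…

-1.454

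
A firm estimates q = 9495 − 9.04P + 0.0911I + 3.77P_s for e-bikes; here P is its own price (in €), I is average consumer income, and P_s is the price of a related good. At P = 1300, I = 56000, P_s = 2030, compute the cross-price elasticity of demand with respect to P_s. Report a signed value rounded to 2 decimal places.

0.73

At the given values, q = 9495 − 9.04(1300) + 0.0911(56000) + 3.77(2030) = 10497.7.
∂q/∂P_s = 3.77.
E = (3.77) × (2030/10497.7) = 0.7290…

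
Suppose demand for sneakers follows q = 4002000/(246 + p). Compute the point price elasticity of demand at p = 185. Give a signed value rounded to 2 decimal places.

dq/dp = −4002000/(246 + p)² = -21.5438. At p = 185, q = 9285.38.
Ed = (dq/dp)·(p/q) = (-21.5438) × (185/9285.38) = -0.4292…

-0.43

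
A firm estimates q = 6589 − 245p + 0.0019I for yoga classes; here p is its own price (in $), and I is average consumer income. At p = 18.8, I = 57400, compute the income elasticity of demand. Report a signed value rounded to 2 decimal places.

At the given values, q = 6589 − 245(18.8) + 0.0019(57400) = 2092.06.
∂q/∂I = 0.0019.
E = (0.0019) × (57400/2092.06) = 0.0521…

0.05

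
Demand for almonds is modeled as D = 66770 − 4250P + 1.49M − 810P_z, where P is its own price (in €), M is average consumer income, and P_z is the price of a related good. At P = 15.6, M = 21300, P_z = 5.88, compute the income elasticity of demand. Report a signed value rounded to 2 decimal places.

1.16

At the given values, D = 66770 − 4250(15.6) + 1.49(21300) − 810(5.88) = 27444.2.
∂D/∂M = 1.49.
E = (1.49) × (21300/27444.2) = 1.1564…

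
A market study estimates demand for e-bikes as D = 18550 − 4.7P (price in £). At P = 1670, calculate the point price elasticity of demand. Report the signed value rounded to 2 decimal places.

dD/dP = −4.7. At P = 1670, D = 18550 − 4.7(1670) = 10701.
Ed = (dD/dP)·(P/D) = −4.7 × (1670/10701) = -0.7334…

-0.73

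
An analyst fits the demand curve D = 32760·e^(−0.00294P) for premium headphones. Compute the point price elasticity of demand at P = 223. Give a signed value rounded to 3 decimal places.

dD/dP = −0.00294·D = -49.9987. At P = 223, D = 17006.4.
Ed = (dD/dP)·(P/D) = (-49.9987) × (223/17006.4) = -0.65562

-0.656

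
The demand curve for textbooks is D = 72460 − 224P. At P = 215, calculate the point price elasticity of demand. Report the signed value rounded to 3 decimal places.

-1.982

dD/dP = −224. At P = 215, D = 72460 − 224(215) = 24300.
Ed = (dD/dP)·(P/D) = −224 × (215/24300) = -1.98189…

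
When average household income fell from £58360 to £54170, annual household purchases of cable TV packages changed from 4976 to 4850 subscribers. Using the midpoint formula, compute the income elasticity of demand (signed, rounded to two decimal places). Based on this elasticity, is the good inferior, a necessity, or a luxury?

0.34; necessity

%ΔQ = (4850 − 4976)/[( 4976 + 4850)/2] = -126/4913 = -0.025646…
%ΔIncome = (54170 − 58360)/[( 58360 + 54170)/2] = -4190/56265 = -0.074469…
E_income = (-126/4913) / (-4190/56265) = 0.3443…
0 < E_income < 1 ⇒ normal good, necessity.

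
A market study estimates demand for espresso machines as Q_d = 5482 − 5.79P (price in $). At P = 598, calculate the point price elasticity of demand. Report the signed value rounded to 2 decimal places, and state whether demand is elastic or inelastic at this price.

dQ_d/dP = −5.79. At P = 598, Q_d = 5482 − 5.79(598) = 2019.58.
Ed = (dQ_d/dP)·(P/Q_d) = −5.79 × (598/2019.58) = -1.7144…
|Ed| = 1.71 > 1, so demand is elastic.

-1.71; elastic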